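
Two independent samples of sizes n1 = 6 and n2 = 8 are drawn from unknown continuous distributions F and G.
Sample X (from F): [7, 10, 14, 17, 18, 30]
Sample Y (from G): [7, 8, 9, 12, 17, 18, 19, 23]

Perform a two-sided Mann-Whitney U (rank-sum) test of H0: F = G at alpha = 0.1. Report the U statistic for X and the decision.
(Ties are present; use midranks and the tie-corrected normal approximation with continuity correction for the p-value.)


Step 1: Combine and sort all 14 observations; assign midranks.
sorted (value, group): (7,X), (7,Y), (8,Y), (9,Y), (10,X), (12,Y), (14,X), (17,X), (17,Y), (18,X), (18,Y), (19,Y), (23,Y), (30,X)
ranks: 7->1.5, 7->1.5, 8->3, 9->4, 10->5, 12->6, 14->7, 17->8.5, 17->8.5, 18->10.5, 18->10.5, 19->12, 23->13, 30->14
Step 2: Rank sum for X: R1 = 1.5 + 5 + 7 + 8.5 + 10.5 + 14 = 46.5.
Step 3: U_X = R1 - n1(n1+1)/2 = 46.5 - 6*7/2 = 46.5 - 21 = 25.5.
       U_Y = n1*n2 - U_X = 48 - 25.5 = 22.5.
Step 4: Ties are present, so use the tie-corrected normal approximation (with continuity correction) for the p-value.
Step 5: p-value = 0.896941; compare to alpha = 0.1. fail to reject H0.

U_X = 25.5, p = 0.896941, fail to reject H0 at alpha = 0.1.


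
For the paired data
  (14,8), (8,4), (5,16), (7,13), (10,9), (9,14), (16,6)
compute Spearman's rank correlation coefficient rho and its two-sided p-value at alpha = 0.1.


Step 1: Rank x and y separately (midranks; no ties here).
rank(x): 14->6, 8->3, 5->1, 7->2, 10->5, 9->4, 16->7
rank(y): 8->3, 4->1, 16->7, 13->5, 9->4, 14->6, 6->2
Step 2: d_i = R_x(i) - R_y(i); compute d_i^2.
  (6-3)^2=9, (3-1)^2=4, (1-7)^2=36, (2-5)^2=9, (5-4)^2=1, (4-6)^2=4, (7-2)^2=25
sum(d^2) = 88.
Step 3: rho = 1 - 6*88 / (7*(7^2 - 1)) = 1 - 528/336 = -0.571429.
Step 4: Under H0, t = rho * sqrt((n-2)/(1-rho^2)) = -1.5570 ~ t(5).
Step 5: Two-sided p-value from the t-distribution with 5 df = 0.180202.
Step 6: alpha = 0.1. fail to reject H0.

rho = -0.5714, p = 0.180202, fail to reject H0 at alpha = 0.1.


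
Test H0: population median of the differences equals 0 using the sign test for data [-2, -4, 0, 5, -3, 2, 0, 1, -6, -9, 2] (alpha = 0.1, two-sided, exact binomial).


Step 1: Discard zero differences. Original n = 11; n_eff = number of nonzero differences = 9.
Nonzero differences (with sign): -2, -4, +5, -3, +2, +1, -6, -9, +2
Step 2: Count signs: positive = 4, negative = 5.
Step 3: Under H0: P(positive) = 0.5, so the number of positives S ~ Bin(9, 0.5).
Step 4: Two-sided exact p-value = sum of Bin(9,0.5) probabilities at or below the observed probability = 1.000000.
Step 5: alpha = 0.1. fail to reject H0.

n_eff = 9, pos = 4, neg = 5, p = 1.000000, fail to reject H0.


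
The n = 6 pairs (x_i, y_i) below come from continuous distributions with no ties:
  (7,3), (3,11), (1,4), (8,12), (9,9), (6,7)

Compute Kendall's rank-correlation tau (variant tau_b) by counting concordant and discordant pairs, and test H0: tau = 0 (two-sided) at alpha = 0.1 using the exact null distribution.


Step 1: Enumerate the 15 unordered pairs (i,j) with i<j and classify each by sign(x_j-x_i) * sign(y_j-y_i).
  (1,2):dx=-4,dy=+8->D; (1,3):dx=-6,dy=+1->D; (1,4):dx=+1,dy=+9->C; (1,5):dx=+2,dy=+6->C
  (1,6):dx=-1,dy=+4->D; (2,3):dx=-2,dy=-7->C; (2,4):dx=+5,dy=+1->C; (2,5):dx=+6,dy=-2->D
  (2,6):dx=+3,dy=-4->D; (3,4):dx=+7,dy=+8->C; (3,5):dx=+8,dy=+5->C; (3,6):dx=+5,dy=+3->C
  (4,5):dx=+1,dy=-3->D; (4,6):dx=-2,dy=-5->C; (5,6):dx=-3,dy=-2->C
Step 2: C = 9, D = 6, total pairs = 15.
Step 3: tau = (C - D)/(n(n-1)/2) = (9 - 6)/15 = 0.200000.
Step 4: Exact two-sided p-value (enumerate n! = 720 permutations of y under H0): p = 0.719444.
Step 5: alpha = 0.1. fail to reject H0.

tau_b = 0.2000 (C=9, D=6), p = 0.719444, fail to reject H0.


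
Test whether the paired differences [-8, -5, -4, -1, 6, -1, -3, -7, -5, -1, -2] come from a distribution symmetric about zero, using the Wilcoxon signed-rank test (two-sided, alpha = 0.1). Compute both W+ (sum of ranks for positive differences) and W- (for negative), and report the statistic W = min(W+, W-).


Step 1: Drop any zero differences (none here) and take |d_i|.
|d| = [8, 5, 4, 1, 6, 1, 3, 7, 5, 1, 2]
Step 2: Midrank |d_i| (ties get averaged ranks).
ranks: |8|->11, |5|->7.5, |4|->6, |1|->2, |6|->9, |1|->2, |3|->5, |7|->10, |5|->7.5, |1|->2, |2|->4
Step 3: Attach original signs; sum ranks with positive sign and with negative sign.
W+ = 9 = 9
W- = 11 + 7.5 + 6 + 2 + 2 + 5 + 10 + 7.5 + 2 + 4 = 57
(Check: W+ + W- = 66 should equal n(n+1)/2 = 66.)
Step 4: Test statistic W = min(W+, W-) = 9.
Step 5: Ties in |d|, so use the tie-corrected normal approximation.
        E[W] = n(n+1)/4 = 11*12/4 = 33.
        Tie groups: |d|=1 (t=3), |d|=5 (t=2); sum(t^3 - t) = 30.
        Var[W] = n(n+1)(2n+1)/24 - sum(t^3-t)/48 = 3036/24 - 30/48 = 125.875.
        z = (W - E[W]) / sqrt(Var[W]) = (9 - 33) / 11.2194 = -2.1392.
        Two-sided p = 2*Phi(z) = 0.032423.
Step 6: alpha = 0.1. reject H0.

W+ = 9, W- = 57, W = min = 9, p = 0.032423, reject H0.


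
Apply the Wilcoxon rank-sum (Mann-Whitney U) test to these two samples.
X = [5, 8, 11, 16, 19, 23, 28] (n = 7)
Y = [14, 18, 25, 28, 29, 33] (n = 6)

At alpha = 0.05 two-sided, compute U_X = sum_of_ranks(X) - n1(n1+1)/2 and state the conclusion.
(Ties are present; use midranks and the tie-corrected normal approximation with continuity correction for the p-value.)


Step 1: Combine and sort all 13 observations; assign midranks.
sorted (value, group): (5,X), (8,X), (11,X), (14,Y), (16,X), (18,Y), (19,X), (23,X), (25,Y), (28,X), (28,Y), (29,Y), (33,Y)
ranks: 5->1, 8->2, 11->3, 14->4, 16->5, 18->6, 19->7, 23->8, 25->9, 28->10.5, 28->10.5, 29->12, 33->13
Step 2: Rank sum for X: R1 = 1 + 2 + 3 + 5 + 7 + 8 + 10.5 = 36.5.
Step 3: U_X = R1 - n1(n1+1)/2 = 36.5 - 7*8/2 = 36.5 - 28 = 8.5.
       U_Y = n1*n2 - U_X = 42 - 8.5 = 33.5.
Step 4: Ties are present, so use the tie-corrected normal approximation (with continuity correction) for the p-value.
Step 5: p-value = 0.086044; compare to alpha = 0.05. fail to reject H0.

U_X = 8.5, p = 0.086044, fail to reject H0 at alpha = 0.05.


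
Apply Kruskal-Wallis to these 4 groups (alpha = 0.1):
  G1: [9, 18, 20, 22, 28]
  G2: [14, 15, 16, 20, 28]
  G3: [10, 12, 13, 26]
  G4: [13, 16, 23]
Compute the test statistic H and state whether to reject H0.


Step 1: Combine all N = 17 observations and assign midranks.
sorted (value, group, rank): (9,G1,1), (10,G3,2), (12,G3,3), (13,G3,4.5), (13,G4,4.5), (14,G2,6), (15,G2,7), (16,G2,8.5), (16,G4,8.5), (18,G1,10), (20,G1,11.5), (20,G2,11.5), (22,G1,13), (23,G4,14), (26,G3,15), (28,G1,16.5), (28,G2,16.5)
Step 2: Sum ranks within each group.
R_1 = 52 (n_1 = 5)
R_2 = 49.5 (n_2 = 5)
R_3 = 24.5 (n_3 = 4)
R_4 = 27 (n_4 = 3)
Step 3: H = 12/(N(N+1)) * sum(R_i^2/n_i) - 3(N+1)
     = 12/(17*18) * (52^2/5 + 49.5^2/5 + 24.5^2/4 + 27^2/3) - 3*18
     = 0.039216 * 1423.91 - 54
     = 1.839706.
Step 4: Ties present; correction factor C = 1 - 24/(17^3 - 17) = 0.995098. Corrected H = 1.839706 / 0.995098 = 1.848768.
Step 5: Under H0, H ~ chi^2(3); p-value = 0.604380.
Step 6: alpha = 0.1. fail to reject H0.

H = 1.8488, df = 3, p = 0.604380, fail to reject H0.


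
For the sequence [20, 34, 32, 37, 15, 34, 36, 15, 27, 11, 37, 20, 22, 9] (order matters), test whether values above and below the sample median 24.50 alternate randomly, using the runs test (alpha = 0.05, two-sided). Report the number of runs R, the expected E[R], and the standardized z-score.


Step 1: Compute median = 24.50; label A = above, B = below.
Labels in order: BAAABAABABABBB  (n_A = 7, n_B = 7)
Step 2: Count runs R = 9.
Step 3: Under H0 (random ordering), E[R] = 2*n_A*n_B/(n_A+n_B) + 1 = 2*7*7/14 + 1 = 8.0000.
        Var[R] = 2*n_A*n_B*(2*n_A*n_B - n_A - n_B) / ((n_A+n_B)^2 * (n_A+n_B-1)) = 8232/2548 = 3.2308.
        SD[R] = 1.7974.
Step 4: Continuity-corrected z = (R - 0.5 - E[R]) / SD[R] = (9 - 0.5 - 8.0000) / 1.7974 = 0.2782.
Step 5: Two-sided p-value via normal approximation = 2*(1 - Phi(|z|)) = 0.780879.
Step 6: alpha = 0.05. fail to reject H0.

R = 9, z = 0.2782, p = 0.780879, fail to reject H0.


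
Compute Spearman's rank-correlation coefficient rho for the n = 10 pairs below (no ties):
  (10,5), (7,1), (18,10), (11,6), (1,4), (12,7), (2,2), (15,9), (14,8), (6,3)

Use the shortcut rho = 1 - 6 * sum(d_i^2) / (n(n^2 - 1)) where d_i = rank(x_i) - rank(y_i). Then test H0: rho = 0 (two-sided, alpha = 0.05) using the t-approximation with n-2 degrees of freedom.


Step 1: Rank x and y separately (midranks; no ties here).
rank(x): 10->5, 7->4, 18->10, 11->6, 1->1, 12->7, 2->2, 15->9, 14->8, 6->3
rank(y): 5->5, 1->1, 10->10, 6->6, 4->4, 7->7, 2->2, 9->9, 8->8, 3->3
Step 2: d_i = R_x(i) - R_y(i); compute d_i^2.
  (5-5)^2=0, (4-1)^2=9, (10-10)^2=0, (6-6)^2=0, (1-4)^2=9, (7-7)^2=0, (2-2)^2=0, (9-9)^2=0, (8-8)^2=0, (3-3)^2=0
sum(d^2) = 18.
Step 3: rho = 1 - 6*18 / (10*(10^2 - 1)) = 1 - 108/990 = 0.890909.
Step 4: Under H0, t = rho * sqrt((n-2)/(1-rho^2)) = 5.5482 ~ t(8).
Step 5: Two-sided p-value from the t-distribution with 8 df = 0.000542.
Step 6: alpha = 0.05. reject H0.

rho = 0.8909, p = 0.000542, reject H0 at alpha = 0.05.


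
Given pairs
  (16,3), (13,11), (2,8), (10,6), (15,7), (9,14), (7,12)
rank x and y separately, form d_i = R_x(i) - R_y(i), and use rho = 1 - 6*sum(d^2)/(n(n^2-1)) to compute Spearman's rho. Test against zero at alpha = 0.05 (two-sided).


Step 1: Rank x and y separately (midranks; no ties here).
rank(x): 16->7, 13->5, 2->1, 10->4, 15->6, 9->3, 7->2
rank(y): 3->1, 11->5, 8->4, 6->2, 7->3, 14->7, 12->6
Step 2: d_i = R_x(i) - R_y(i); compute d_i^2.
  (7-1)^2=36, (5-5)^2=0, (1-4)^2=9, (4-2)^2=4, (6-3)^2=9, (3-7)^2=16, (2-6)^2=16
sum(d^2) = 90.
Step 3: rho = 1 - 6*90 / (7*(7^2 - 1)) = 1 - 540/336 = -0.607143.
Step 4: Under H0, t = rho * sqrt((n-2)/(1-rho^2)) = -1.7086 ~ t(5).
Step 5: Two-sided p-value from the t-distribution with 5 df = 0.148231.
Step 6: alpha = 0.05. fail to reject H0.

rho = -0.6071, p = 0.148231, fail to reject H0 at alpha = 0.05.


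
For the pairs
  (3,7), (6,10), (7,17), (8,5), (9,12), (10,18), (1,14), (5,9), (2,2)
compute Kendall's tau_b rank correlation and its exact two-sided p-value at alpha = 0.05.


Step 1: Enumerate the 36 unordered pairs (i,j) with i<j and classify each by sign(x_j-x_i) * sign(y_j-y_i).
  (1,2):dx=+3,dy=+3->C; (1,3):dx=+4,dy=+10->C; (1,4):dx=+5,dy=-2->D; (1,5):dx=+6,dy=+5->C
  (1,6):dx=+7,dy=+11->C; (1,7):dx=-2,dy=+7->D; (1,8):dx=+2,dy=+2->C; (1,9):dx=-1,dy=-5->C
  (2,3):dx=+1,dy=+7->C; (2,4):dx=+2,dy=-5->D; (2,5):dx=+3,dy=+2->C; (2,6):dx=+4,dy=+8->C
  (2,7):dx=-5,dy=+4->D; (2,8):dx=-1,dy=-1->C; (2,9):dx=-4,dy=-8->C; (3,4):dx=+1,dy=-12->D
  (3,5):dx=+2,dy=-5->D; (3,6):dx=+3,dy=+1->C; (3,7):dx=-6,dy=-3->C; (3,8):dx=-2,dy=-8->C
  (3,9):dx=-5,dy=-15->C; (4,5):dx=+1,dy=+7->C; (4,6):dx=+2,dy=+13->C; (4,7):dx=-7,dy=+9->D
  (4,8):dx=-3,dy=+4->D; (4,9):dx=-6,dy=-3->C; (5,6):dx=+1,dy=+6->C; (5,7):dx=-8,dy=+2->D
  (5,8):dx=-4,dy=-3->C; (5,9):dx=-7,dy=-10->C; (6,7):dx=-9,dy=-4->C; (6,8):dx=-5,dy=-9->C
  (6,9):dx=-8,dy=-16->C; (7,8):dx=+4,dy=-5->D; (7,9):dx=+1,dy=-12->D; (8,9):dx=-3,dy=-7->C
Step 2: C = 25, D = 11, total pairs = 36.
Step 3: tau = (C - D)/(n(n-1)/2) = (25 - 11)/36 = 0.388889.
Step 4: Exact two-sided p-value (enumerate n! = 362880 permutations of y under H0): p = 0.180181.
Step 5: alpha = 0.05. fail to reject H0.

tau_b = 0.3889 (C=25, D=11), p = 0.180181, fail to reject H0.


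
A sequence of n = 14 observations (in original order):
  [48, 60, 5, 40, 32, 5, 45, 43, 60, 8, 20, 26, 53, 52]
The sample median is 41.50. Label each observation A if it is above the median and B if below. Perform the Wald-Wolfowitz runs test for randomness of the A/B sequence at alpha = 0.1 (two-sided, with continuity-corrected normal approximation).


Step 1: Compute median = 41.50; label A = above, B = below.
Labels in order: AABBBBAAABBBAA  (n_A = 7, n_B = 7)
Step 2: Count runs R = 5.
Step 3: Under H0 (random ordering), E[R] = 2*n_A*n_B/(n_A+n_B) + 1 = 2*7*7/14 + 1 = 8.0000.
        Var[R] = 2*n_A*n_B*(2*n_A*n_B - n_A - n_B) / ((n_A+n_B)^2 * (n_A+n_B-1)) = 8232/2548 = 3.2308.
        SD[R] = 1.7974.
Step 4: Continuity-corrected z = (R + 0.5 - E[R]) / SD[R] = (5 + 0.5 - 8.0000) / 1.7974 = -1.3909.
Step 5: Two-sided p-value via normal approximation = 2*(1 - Phi(|z|)) = 0.164264.
Step 6: alpha = 0.1. fail to reject H0.

R = 5, z = -1.3909, p = 0.164264, fail to reject H0.


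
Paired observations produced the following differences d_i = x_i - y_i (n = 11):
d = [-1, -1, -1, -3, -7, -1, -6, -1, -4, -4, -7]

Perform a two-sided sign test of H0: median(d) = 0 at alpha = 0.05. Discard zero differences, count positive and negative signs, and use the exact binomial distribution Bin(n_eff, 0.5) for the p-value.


Step 1: Discard zero differences. Original n = 11; n_eff = number of nonzero differences = 11.
Nonzero differences (with sign): -1, -1, -1, -3, -7, -1, -6, -1, -4, -4, -7
Step 2: Count signs: positive = 0, negative = 11.
Step 3: Under H0: P(positive) = 0.5, so the number of positives S ~ Bin(11, 0.5).
Step 4: Two-sided exact p-value = sum of Bin(11,0.5) probabilities at or below the observed probability = 0.000977.
Step 5: alpha = 0.05. reject H0.

n_eff = 11, pos = 0, neg = 11, p = 0.000977, reject H0.


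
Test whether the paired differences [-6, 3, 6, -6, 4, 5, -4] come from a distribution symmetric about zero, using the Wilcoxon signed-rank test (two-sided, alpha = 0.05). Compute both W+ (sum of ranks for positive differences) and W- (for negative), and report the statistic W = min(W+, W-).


Step 1: Drop any zero differences (none here) and take |d_i|.
|d| = [6, 3, 6, 6, 4, 5, 4]
Step 2: Midrank |d_i| (ties get averaged ranks).
ranks: |6|->6, |3|->1, |6|->6, |6|->6, |4|->2.5, |5|->4, |4|->2.5
Step 3: Attach original signs; sum ranks with positive sign and with negative sign.
W+ = 1 + 6 + 2.5 + 4 = 13.5
W- = 6 + 6 + 2.5 = 14.5
(Check: W+ + W- = 28 should equal n(n+1)/2 = 28.)
Step 4: Test statistic W = min(W+, W-) = 13.5.
Step 5: Ties in |d|, so use the tie-corrected normal approximation.
        E[W] = n(n+1)/4 = 7*8/4 = 14.
        Tie groups: |d|=4 (t=2), |d|=6 (t=3); sum(t^3 - t) = 30.
        Var[W] = n(n+1)(2n+1)/24 - sum(t^3-t)/48 = 840/24 - 30/48 = 34.375.
        z = (W - E[W]) / sqrt(Var[W]) = (13.5 - 14) / 5.8630 = -0.0853.
        Two-sided p = 2*Phi(z) = 0.932039.
Step 6: alpha = 0.05. fail to reject H0.

W+ = 13.5, W- = 14.5, W = min = 13.5, p = 0.932039, fail to reject H0.


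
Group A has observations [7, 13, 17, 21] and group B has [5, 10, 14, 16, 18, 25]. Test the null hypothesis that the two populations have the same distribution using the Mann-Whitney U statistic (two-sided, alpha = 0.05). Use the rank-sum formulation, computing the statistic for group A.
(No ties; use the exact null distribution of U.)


Step 1: Combine and sort all 10 observations; assign midranks.
sorted (value, group): (5,Y), (7,X), (10,Y), (13,X), (14,Y), (16,Y), (17,X), (18,Y), (21,X), (25,Y)
ranks: 5->1, 7->2, 10->3, 13->4, 14->5, 16->6, 17->7, 18->8, 21->9, 25->10
Step 2: Rank sum for X: R1 = 2 + 4 + 7 + 9 = 22.
Step 3: U_X = R1 - n1(n1+1)/2 = 22 - 4*5/2 = 22 - 10 = 12.
       U_Y = n1*n2 - U_X = 24 - 12 = 12.
Step 4: No ties, so the exact null distribution of U (based on enumerating the C(10,4) = 210 equally likely rank assignments) gives the two-sided p-value.
Step 5: p-value = 1.000000; compare to alpha = 0.05. fail to reject H0.

U_X = 12, p = 1.000000, fail to reject H0 at alpha = 0.05.


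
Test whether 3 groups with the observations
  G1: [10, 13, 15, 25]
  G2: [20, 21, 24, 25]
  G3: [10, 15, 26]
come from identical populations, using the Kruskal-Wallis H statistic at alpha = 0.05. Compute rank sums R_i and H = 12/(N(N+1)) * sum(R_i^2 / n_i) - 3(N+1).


Step 1: Combine all N = 11 observations and assign midranks.
sorted (value, group, rank): (10,G1,1.5), (10,G3,1.5), (13,G1,3), (15,G1,4.5), (15,G3,4.5), (20,G2,6), (21,G2,7), (24,G2,8), (25,G1,9.5), (25,G2,9.5), (26,G3,11)
Step 2: Sum ranks within each group.
R_1 = 18.5 (n_1 = 4)
R_2 = 30.5 (n_2 = 4)
R_3 = 17 (n_3 = 3)
Step 3: H = 12/(N(N+1)) * sum(R_i^2/n_i) - 3(N+1)
     = 12/(11*12) * (18.5^2/4 + 30.5^2/4 + 17^2/3) - 3*12
     = 0.090909 * 414.458 - 36
     = 1.678030.
Step 4: Ties present; correction factor C = 1 - 18/(11^3 - 11) = 0.986364. Corrected H = 1.678030 / 0.986364 = 1.701229.
Step 5: Under H0, H ~ chi^2(2); p-value = 0.427152.
Step 6: alpha = 0.05. fail to reject H0.

H = 1.7012, df = 2, p = 0.427152, fail to reject H0.


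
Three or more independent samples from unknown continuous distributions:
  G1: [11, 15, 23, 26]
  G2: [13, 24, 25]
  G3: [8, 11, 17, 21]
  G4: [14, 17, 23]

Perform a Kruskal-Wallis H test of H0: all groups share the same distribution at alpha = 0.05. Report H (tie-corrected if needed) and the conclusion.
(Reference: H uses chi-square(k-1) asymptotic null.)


Step 1: Combine all N = 14 observations and assign midranks.
sorted (value, group, rank): (8,G3,1), (11,G1,2.5), (11,G3,2.5), (13,G2,4), (14,G4,5), (15,G1,6), (17,G3,7.5), (17,G4,7.5), (21,G3,9), (23,G1,10.5), (23,G4,10.5), (24,G2,12), (25,G2,13), (26,G1,14)
Step 2: Sum ranks within each group.
R_1 = 33 (n_1 = 4)
R_2 = 29 (n_2 = 3)
R_3 = 20 (n_3 = 4)
R_4 = 23 (n_4 = 3)
Step 3: H = 12/(N(N+1)) * sum(R_i^2/n_i) - 3(N+1)
     = 12/(14*15) * (33^2/4 + 29^2/3 + 20^2/4 + 23^2/3) - 3*15
     = 0.057143 * 828.917 - 45
     = 2.366667.
Step 4: Ties present; correction factor C = 1 - 18/(14^3 - 14) = 0.993407. Corrected H = 2.366667 / 0.993407 = 2.382375.
Step 5: Under H0, H ~ chi^2(3); p-value = 0.496924.
Step 6: alpha = 0.05. fail to reject H0.

H = 2.3824, df = 3, p = 0.496924, fail to reject H0.


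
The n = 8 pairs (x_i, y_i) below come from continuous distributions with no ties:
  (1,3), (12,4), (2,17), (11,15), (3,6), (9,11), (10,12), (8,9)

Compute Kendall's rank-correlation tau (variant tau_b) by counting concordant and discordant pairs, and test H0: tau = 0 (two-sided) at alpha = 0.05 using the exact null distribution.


Step 1: Enumerate the 28 unordered pairs (i,j) with i<j and classify each by sign(x_j-x_i) * sign(y_j-y_i).
  (1,2):dx=+11,dy=+1->C; (1,3):dx=+1,dy=+14->C; (1,4):dx=+10,dy=+12->C; (1,5):dx=+2,dy=+3->C
  (1,6):dx=+8,dy=+8->C; (1,7):dx=+9,dy=+9->C; (1,8):dx=+7,dy=+6->C; (2,3):dx=-10,dy=+13->D
  (2,4):dx=-1,dy=+11->D; (2,5):dx=-9,dy=+2->D; (2,6):dx=-3,dy=+7->D; (2,7):dx=-2,dy=+8->D
  (2,8):dx=-4,dy=+5->D; (3,4):dx=+9,dy=-2->D; (3,5):dx=+1,dy=-11->D; (3,6):dx=+7,dy=-6->D
  (3,7):dx=+8,dy=-5->D; (3,8):dx=+6,dy=-8->D; (4,5):dx=-8,dy=-9->C; (4,6):dx=-2,dy=-4->C
  (4,7):dx=-1,dy=-3->C; (4,8):dx=-3,dy=-6->C; (5,6):dx=+6,dy=+5->C; (5,7):dx=+7,dy=+6->C
  (5,8):dx=+5,dy=+3->C; (6,7):dx=+1,dy=+1->C; (6,8):dx=-1,dy=-2->C; (7,8):dx=-2,dy=-3->C
Step 2: C = 17, D = 11, total pairs = 28.
Step 3: tau = (C - D)/(n(n-1)/2) = (17 - 11)/28 = 0.214286.
Step 4: Exact two-sided p-value (enumerate n! = 40320 permutations of y under H0): p = 0.548413.
Step 5: alpha = 0.05. fail to reject H0.

tau_b = 0.2143 (C=17, D=11), p = 0.548413, fail to reject H0.


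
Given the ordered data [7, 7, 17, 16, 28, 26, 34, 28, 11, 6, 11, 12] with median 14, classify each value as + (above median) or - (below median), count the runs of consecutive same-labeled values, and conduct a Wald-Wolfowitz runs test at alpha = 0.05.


Step 1: Compute median = 14; label A = above, B = below.
Labels in order: BBAAAAAABBBB  (n_A = 6, n_B = 6)
Step 2: Count runs R = 3.
Step 3: Under H0 (random ordering), E[R] = 2*n_A*n_B/(n_A+n_B) + 1 = 2*6*6/12 + 1 = 7.0000.
        Var[R] = 2*n_A*n_B*(2*n_A*n_B - n_A - n_B) / ((n_A+n_B)^2 * (n_A+n_B-1)) = 4320/1584 = 2.7273.
        SD[R] = 1.6514.
Step 4: Continuity-corrected z = (R + 0.5 - E[R]) / SD[R] = (3 + 0.5 - 7.0000) / 1.6514 = -2.1194.
Step 5: Two-sided p-value via normal approximation = 2*(1 - Phi(|z|)) = 0.034060.
Step 6: alpha = 0.05. reject H0.

R = 3, z = -2.1194, p = 0.034060, reject H0.


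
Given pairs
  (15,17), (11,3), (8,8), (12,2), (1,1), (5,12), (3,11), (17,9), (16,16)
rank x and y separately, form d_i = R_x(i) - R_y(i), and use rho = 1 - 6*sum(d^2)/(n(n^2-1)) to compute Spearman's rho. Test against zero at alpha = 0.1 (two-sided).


Step 1: Rank x and y separately (midranks; no ties here).
rank(x): 15->7, 11->5, 8->4, 12->6, 1->1, 5->3, 3->2, 17->9, 16->8
rank(y): 17->9, 3->3, 8->4, 2->2, 1->1, 12->7, 11->6, 9->5, 16->8
Step 2: d_i = R_x(i) - R_y(i); compute d_i^2.
  (7-9)^2=4, (5-3)^2=4, (4-4)^2=0, (6-2)^2=16, (1-1)^2=0, (3-7)^2=16, (2-6)^2=16, (9-5)^2=16, (8-8)^2=0
sum(d^2) = 72.
Step 3: rho = 1 - 6*72 / (9*(9^2 - 1)) = 1 - 432/720 = 0.400000.
Step 4: Under H0, t = rho * sqrt((n-2)/(1-rho^2)) = 1.1547 ~ t(7).
Step 5: Two-sided p-value from the t-distribution with 7 df = 0.286105.
Step 6: alpha = 0.1. fail to reject H0.

rho = 0.4000, p = 0.286105, fail to reject H0 at alpha = 0.1.


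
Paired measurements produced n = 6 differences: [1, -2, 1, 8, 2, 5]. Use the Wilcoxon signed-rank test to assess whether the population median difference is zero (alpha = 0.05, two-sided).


Step 1: Drop any zero differences (none here) and take |d_i|.
|d| = [1, 2, 1, 8, 2, 5]
Step 2: Midrank |d_i| (ties get averaged ranks).
ranks: |1|->1.5, |2|->3.5, |1|->1.5, |8|->6, |2|->3.5, |5|->5
Step 3: Attach original signs; sum ranks with positive sign and with negative sign.
W+ = 1.5 + 1.5 + 6 + 3.5 + 5 = 17.5
W- = 3.5 = 3.5
(Check: W+ + W- = 21 should equal n(n+1)/2 = 21.)
Step 4: Test statistic W = min(W+, W-) = 3.5.
Step 5: Ties in |d|, so use the tie-corrected normal approximation.
        E[W] = n(n+1)/4 = 6*7/4 = 10.5.
        Tie groups: |d|=1 (t=2), |d|=2 (t=2); sum(t^3 - t) = 12.
        Var[W] = n(n+1)(2n+1)/24 - sum(t^3-t)/48 = 546/24 - 12/48 = 22.5.
        z = (W - E[W]) / sqrt(Var[W]) = (3.5 - 10.5) / 4.7434 = -1.4757.
        Two-sided p = 2*Phi(z) = 0.140017.
Step 6: alpha = 0.05. fail to reject H0.

W+ = 17.5, W- = 3.5, W = min = 3.5, p = 0.140017, fail to reject H0.


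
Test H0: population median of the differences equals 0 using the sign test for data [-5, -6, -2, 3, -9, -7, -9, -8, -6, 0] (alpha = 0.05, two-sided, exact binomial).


Step 1: Discard zero differences. Original n = 10; n_eff = number of nonzero differences = 9.
Nonzero differences (with sign): -5, -6, -2, +3, -9, -7, -9, -8, -6
Step 2: Count signs: positive = 1, negative = 8.
Step 3: Under H0: P(positive) = 0.5, so the number of positives S ~ Bin(9, 0.5).
Step 4: Two-sided exact p-value = sum of Bin(9,0.5) probabilities at or below the observed probability = 0.039062.
Step 5: alpha = 0.05. reject H0.

n_eff = 9, pos = 1, neg = 8, p = 0.039062, reject H0.


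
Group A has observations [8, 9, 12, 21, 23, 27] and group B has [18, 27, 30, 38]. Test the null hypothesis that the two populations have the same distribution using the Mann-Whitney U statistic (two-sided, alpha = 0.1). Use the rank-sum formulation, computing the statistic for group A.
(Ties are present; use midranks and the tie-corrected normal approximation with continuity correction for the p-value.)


Step 1: Combine and sort all 10 observations; assign midranks.
sorted (value, group): (8,X), (9,X), (12,X), (18,Y), (21,X), (23,X), (27,X), (27,Y), (30,Y), (38,Y)
ranks: 8->1, 9->2, 12->3, 18->4, 21->5, 23->6, 27->7.5, 27->7.5, 30->9, 38->10
Step 2: Rank sum for X: R1 = 1 + 2 + 3 + 5 + 6 + 7.5 = 24.5.
Step 3: U_X = R1 - n1(n1+1)/2 = 24.5 - 6*7/2 = 24.5 - 21 = 3.5.
       U_Y = n1*n2 - U_X = 24 - 3.5 = 20.5.
Step 4: Ties are present, so use the tie-corrected normal approximation (with continuity correction) for the p-value.
Step 5: p-value = 0.087118; compare to alpha = 0.1. reject H0.

U_X = 3.5, p = 0.087118, reject H0 at alpha = 0.1.


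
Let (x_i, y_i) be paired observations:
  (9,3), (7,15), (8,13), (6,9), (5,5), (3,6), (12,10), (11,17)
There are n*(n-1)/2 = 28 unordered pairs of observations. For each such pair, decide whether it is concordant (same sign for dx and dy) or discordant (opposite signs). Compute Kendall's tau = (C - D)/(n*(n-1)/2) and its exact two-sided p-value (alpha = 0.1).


Step 1: Enumerate the 28 unordered pairs (i,j) with i<j and classify each by sign(x_j-x_i) * sign(y_j-y_i).
  (1,2):dx=-2,dy=+12->D; (1,3):dx=-1,dy=+10->D; (1,4):dx=-3,dy=+6->D; (1,5):dx=-4,dy=+2->D
  (1,6):dx=-6,dy=+3->D; (1,7):dx=+3,dy=+7->C; (1,8):dx=+2,dy=+14->C; (2,3):dx=+1,dy=-2->D
  (2,4):dx=-1,dy=-6->C; (2,5):dx=-2,dy=-10->C; (2,6):dx=-4,dy=-9->C; (2,7):dx=+5,dy=-5->D
  (2,8):dx=+4,dy=+2->C; (3,4):dx=-2,dy=-4->C; (3,5):dx=-3,dy=-8->C; (3,6):dx=-5,dy=-7->C
  (3,7):dx=+4,dy=-3->D; (3,8):dx=+3,dy=+4->C; (4,5):dx=-1,dy=-4->C; (4,6):dx=-3,dy=-3->C
  (4,7):dx=+6,dy=+1->C; (4,8):dx=+5,dy=+8->C; (5,6):dx=-2,dy=+1->D; (5,7):dx=+7,dy=+5->C
  (5,8):dx=+6,dy=+12->C; (6,7):dx=+9,dy=+4->C; (6,8):dx=+8,dy=+11->C; (7,8):dx=-1,dy=+7->D
Step 2: C = 18, D = 10, total pairs = 28.
Step 3: tau = (C - D)/(n(n-1)/2) = (18 - 10)/28 = 0.285714.
Step 4: Exact two-sided p-value (enumerate n! = 40320 permutations of y under H0): p = 0.398760.
Step 5: alpha = 0.1. fail to reject H0.

tau_b = 0.2857 (C=18, D=10), p = 0.398760, fail to reject H0.


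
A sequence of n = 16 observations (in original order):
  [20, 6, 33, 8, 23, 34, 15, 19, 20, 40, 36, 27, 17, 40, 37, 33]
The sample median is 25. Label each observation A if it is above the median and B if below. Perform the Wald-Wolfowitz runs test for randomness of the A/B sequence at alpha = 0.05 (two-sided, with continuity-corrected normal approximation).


Step 1: Compute median = 25; label A = above, B = below.
Labels in order: BBABBABBBAAABAAA  (n_A = 8, n_B = 8)
Step 2: Count runs R = 8.
Step 3: Under H0 (random ordering), E[R] = 2*n_A*n_B/(n_A+n_B) + 1 = 2*8*8/16 + 1 = 9.0000.
        Var[R] = 2*n_A*n_B*(2*n_A*n_B - n_A - n_B) / ((n_A+n_B)^2 * (n_A+n_B-1)) = 14336/3840 = 3.7333.
        SD[R] = 1.9322.
Step 4: Continuity-corrected z = (R + 0.5 - E[R]) / SD[R] = (8 + 0.5 - 9.0000) / 1.9322 = -0.2588.
Step 5: Two-sided p-value via normal approximation = 2*(1 - Phi(|z|)) = 0.795809.
Step 6: alpha = 0.05. fail to reject H0.

R = 8, z = -0.2588, p = 0.795809, fail to reject H0.


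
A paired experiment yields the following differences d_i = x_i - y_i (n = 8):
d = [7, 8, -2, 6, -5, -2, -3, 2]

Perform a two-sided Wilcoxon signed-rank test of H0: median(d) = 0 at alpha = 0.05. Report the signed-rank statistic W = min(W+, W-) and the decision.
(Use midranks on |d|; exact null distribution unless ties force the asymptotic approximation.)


Step 1: Drop any zero differences (none here) and take |d_i|.
|d| = [7, 8, 2, 6, 5, 2, 3, 2]
Step 2: Midrank |d_i| (ties get averaged ranks).
ranks: |7|->7, |8|->8, |2|->2, |6|->6, |5|->5, |2|->2, |3|->4, |2|->2
Step 3: Attach original signs; sum ranks with positive sign and with negative sign.
W+ = 7 + 8 + 6 + 2 = 23
W- = 2 + 5 + 2 + 4 = 13
(Check: W+ + W- = 36 should equal n(n+1)/2 = 36.)
Step 4: Test statistic W = min(W+, W-) = 13.
Step 5: Ties in |d|, so use the tie-corrected normal approximation.
        E[W] = n(n+1)/4 = 8*9/4 = 18.
        Tie groups: |d|=2 (t=3); sum(t^3 - t) = 24.
        Var[W] = n(n+1)(2n+1)/24 - sum(t^3-t)/48 = 1224/24 - 24/48 = 50.5.
        z = (W - E[W]) / sqrt(Var[W]) = (13 - 18) / 7.1063 = -0.7036.
        Two-sided p = 2*Phi(z) = 0.481683.
Step 6: alpha = 0.05. fail to reject H0.

W+ = 23, W- = 13, W = min = 13, p = 0.481683, fail to reject H0.


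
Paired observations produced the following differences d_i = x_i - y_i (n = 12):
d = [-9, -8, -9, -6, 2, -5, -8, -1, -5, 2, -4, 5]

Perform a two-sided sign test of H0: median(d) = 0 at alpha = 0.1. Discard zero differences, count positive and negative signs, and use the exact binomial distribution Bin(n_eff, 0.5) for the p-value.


Step 1: Discard zero differences. Original n = 12; n_eff = number of nonzero differences = 12.
Nonzero differences (with sign): -9, -8, -9, -6, +2, -5, -8, -1, -5, +2, -4, +5
Step 2: Count signs: positive = 3, negative = 9.
Step 3: Under H0: P(positive) = 0.5, so the number of positives S ~ Bin(12, 0.5).
Step 4: Two-sided exact p-value = sum of Bin(12,0.5) probabilities at or below the observed probability = 0.145996.
Step 5: alpha = 0.1. fail to reject H0.

n_eff = 12, pos = 3, neg = 9, p = 0.145996, fail to reject H0.


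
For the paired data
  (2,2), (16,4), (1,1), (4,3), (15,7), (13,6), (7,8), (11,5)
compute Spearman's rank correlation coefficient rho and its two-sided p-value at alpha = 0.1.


Step 1: Rank x and y separately (midranks; no ties here).
rank(x): 2->2, 16->8, 1->1, 4->3, 15->7, 13->6, 7->4, 11->5
rank(y): 2->2, 4->4, 1->1, 3->3, 7->7, 6->6, 8->8, 5->5
Step 2: d_i = R_x(i) - R_y(i); compute d_i^2.
  (2-2)^2=0, (8-4)^2=16, (1-1)^2=0, (3-3)^2=0, (7-7)^2=0, (6-6)^2=0, (4-8)^2=16, (5-5)^2=0
sum(d^2) = 32.
Step 3: rho = 1 - 6*32 / (8*(8^2 - 1)) = 1 - 192/504 = 0.619048.
Step 4: Under H0, t = rho * sqrt((n-2)/(1-rho^2)) = 1.9308 ~ t(6).
Step 5: Two-sided p-value from the t-distribution with 6 df = 0.101733.
Step 6: alpha = 0.1. fail to reject H0.

rho = 0.6190, p = 0.101733, fail to reject H0 at alpha = 0.1.


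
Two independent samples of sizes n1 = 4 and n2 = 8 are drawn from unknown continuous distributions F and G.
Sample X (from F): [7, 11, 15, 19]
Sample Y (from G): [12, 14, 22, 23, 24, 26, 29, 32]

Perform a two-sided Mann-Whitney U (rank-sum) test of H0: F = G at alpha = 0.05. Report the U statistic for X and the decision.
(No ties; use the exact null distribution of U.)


Step 1: Combine and sort all 12 observations; assign midranks.
sorted (value, group): (7,X), (11,X), (12,Y), (14,Y), (15,X), (19,X), (22,Y), (23,Y), (24,Y), (26,Y), (29,Y), (32,Y)
ranks: 7->1, 11->2, 12->3, 14->4, 15->5, 19->6, 22->7, 23->8, 24->9, 26->10, 29->11, 32->12
Step 2: Rank sum for X: R1 = 1 + 2 + 5 + 6 = 14.
Step 3: U_X = R1 - n1(n1+1)/2 = 14 - 4*5/2 = 14 - 10 = 4.
       U_Y = n1*n2 - U_X = 32 - 4 = 28.
Step 4: No ties, so the exact null distribution of U (based on enumerating the C(12,4) = 495 equally likely rank assignments) gives the two-sided p-value.
Step 5: p-value = 0.048485; compare to alpha = 0.05. reject H0.

U_X = 4, p = 0.048485, reject H0 at alpha = 0.05.


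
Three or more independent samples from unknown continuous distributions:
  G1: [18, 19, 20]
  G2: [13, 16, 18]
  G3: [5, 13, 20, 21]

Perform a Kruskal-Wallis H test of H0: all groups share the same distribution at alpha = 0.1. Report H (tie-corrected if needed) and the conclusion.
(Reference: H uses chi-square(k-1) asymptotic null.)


Step 1: Combine all N = 10 observations and assign midranks.
sorted (value, group, rank): (5,G3,1), (13,G2,2.5), (13,G3,2.5), (16,G2,4), (18,G1,5.5), (18,G2,5.5), (19,G1,7), (20,G1,8.5), (20,G3,8.5), (21,G3,10)
Step 2: Sum ranks within each group.
R_1 = 21 (n_1 = 3)
R_2 = 12 (n_2 = 3)
R_3 = 22 (n_3 = 4)
Step 3: H = 12/(N(N+1)) * sum(R_i^2/n_i) - 3(N+1)
     = 12/(10*11) * (21^2/3 + 12^2/3 + 22^2/4) - 3*11
     = 0.109091 * 316 - 33
     = 1.472727.
Step 4: Ties present; correction factor C = 1 - 18/(10^3 - 10) = 0.981818. Corrected H = 1.472727 / 0.981818 = 1.500000.
Step 5: Under H0, H ~ chi^2(2); p-value = 0.472367.
Step 6: alpha = 0.1. fail to reject H0.

H = 1.5000, df = 2, p = 0.472367, fail to reject H0.


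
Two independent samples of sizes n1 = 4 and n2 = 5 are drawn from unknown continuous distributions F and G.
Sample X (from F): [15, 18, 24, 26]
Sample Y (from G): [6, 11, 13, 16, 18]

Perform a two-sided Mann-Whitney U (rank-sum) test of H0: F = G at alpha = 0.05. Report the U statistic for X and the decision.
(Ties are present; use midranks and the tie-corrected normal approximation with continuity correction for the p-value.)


Step 1: Combine and sort all 9 observations; assign midranks.
sorted (value, group): (6,Y), (11,Y), (13,Y), (15,X), (16,Y), (18,X), (18,Y), (24,X), (26,X)
ranks: 6->1, 11->2, 13->3, 15->4, 16->5, 18->6.5, 18->6.5, 24->8, 26->9
Step 2: Rank sum for X: R1 = 4 + 6.5 + 8 + 9 = 27.5.
Step 3: U_X = R1 - n1(n1+1)/2 = 27.5 - 4*5/2 = 27.5 - 10 = 17.5.
       U_Y = n1*n2 - U_X = 20 - 17.5 = 2.5.
Step 4: Ties are present, so use the tie-corrected normal approximation (with continuity correction) for the p-value.
Step 5: p-value = 0.085100; compare to alpha = 0.05. fail to reject H0.

U_X = 17.5, p = 0.085100, fail to reject H0 at alpha = 0.05.


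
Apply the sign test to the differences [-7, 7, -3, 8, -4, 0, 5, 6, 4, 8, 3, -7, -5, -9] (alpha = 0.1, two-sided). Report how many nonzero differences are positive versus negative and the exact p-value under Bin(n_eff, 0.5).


Step 1: Discard zero differences. Original n = 14; n_eff = number of nonzero differences = 13.
Nonzero differences (with sign): -7, +7, -3, +8, -4, +5, +6, +4, +8, +3, -7, -5, -9
Step 2: Count signs: positive = 7, negative = 6.
Step 3: Under H0: P(positive) = 0.5, so the number of positives S ~ Bin(13, 0.5).
Step 4: Two-sided exact p-value = sum of Bin(13,0.5) probabilities at or below the observed probability = 1.000000.
Step 5: alpha = 0.1. fail to reject H0.

n_eff = 13, pos = 7, neg = 6, p = 1.000000, fail to reject H0.


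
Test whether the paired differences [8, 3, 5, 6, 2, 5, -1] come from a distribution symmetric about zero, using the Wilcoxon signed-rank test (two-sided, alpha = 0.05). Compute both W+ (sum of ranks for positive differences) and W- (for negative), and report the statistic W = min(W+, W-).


Step 1: Drop any zero differences (none here) and take |d_i|.
|d| = [8, 3, 5, 6, 2, 5, 1]
Step 2: Midrank |d_i| (ties get averaged ranks).
ranks: |8|->7, |3|->3, |5|->4.5, |6|->6, |2|->2, |5|->4.5, |1|->1
Step 3: Attach original signs; sum ranks with positive sign and with negative sign.
W+ = 7 + 3 + 4.5 + 6 + 2 + 4.5 = 27
W- = 1 = 1
(Check: W+ + W- = 28 should equal n(n+1)/2 = 28.)
Step 4: Test statistic W = min(W+, W-) = 1.
Step 5: Ties in |d|, so use the tie-corrected normal approximation.
        E[W] = n(n+1)/4 = 7*8/4 = 14.
        Tie groups: |d|=5 (t=2); sum(t^3 - t) = 6.
        Var[W] = n(n+1)(2n+1)/24 - sum(t^3-t)/48 = 840/24 - 6/48 = 34.875.
        z = (W - E[W]) / sqrt(Var[W]) = (1 - 14) / 5.9055 = -2.2013.
        Two-sided p = 2*Phi(z) = 0.027712.
Step 6: alpha = 0.05. reject H0.

W+ = 27, W- = 1, W = min = 1, p = 0.027712, reject H0.


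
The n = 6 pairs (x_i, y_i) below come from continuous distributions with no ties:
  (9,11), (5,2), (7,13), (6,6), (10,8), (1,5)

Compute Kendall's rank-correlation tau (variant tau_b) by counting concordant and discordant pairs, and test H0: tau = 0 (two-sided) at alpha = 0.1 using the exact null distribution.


Step 1: Enumerate the 15 unordered pairs (i,j) with i<j and classify each by sign(x_j-x_i) * sign(y_j-y_i).
  (1,2):dx=-4,dy=-9->C; (1,3):dx=-2,dy=+2->D; (1,4):dx=-3,dy=-5->C; (1,5):dx=+1,dy=-3->D
  (1,6):dx=-8,dy=-6->C; (2,3):dx=+2,dy=+11->C; (2,4):dx=+1,dy=+4->C; (2,5):dx=+5,dy=+6->C
  (2,6):dx=-4,dy=+3->D; (3,4):dx=-1,dy=-7->C; (3,5):dx=+3,dy=-5->D; (3,6):dx=-6,dy=-8->C
  (4,5):dx=+4,dy=+2->C; (4,6):dx=-5,dy=-1->C; (5,6):dx=-9,dy=-3->C
Step 2: C = 11, D = 4, total pairs = 15.
Step 3: tau = (C - D)/(n(n-1)/2) = (11 - 4)/15 = 0.466667.
Step 4: Exact two-sided p-value (enumerate n! = 720 permutations of y under H0): p = 0.272222.
Step 5: alpha = 0.1. fail to reject H0.

tau_b = 0.4667 (C=11, D=4), p = 0.272222, fail to reject H0.


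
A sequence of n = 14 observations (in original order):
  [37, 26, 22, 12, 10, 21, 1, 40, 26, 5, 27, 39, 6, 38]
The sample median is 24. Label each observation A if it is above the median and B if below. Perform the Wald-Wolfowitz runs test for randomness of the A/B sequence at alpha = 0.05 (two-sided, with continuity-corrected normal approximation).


Step 1: Compute median = 24; label A = above, B = below.
Labels in order: AABBBBBAABAABA  (n_A = 7, n_B = 7)
Step 2: Count runs R = 7.
Step 3: Under H0 (random ordering), E[R] = 2*n_A*n_B/(n_A+n_B) + 1 = 2*7*7/14 + 1 = 8.0000.
        Var[R] = 2*n_A*n_B*(2*n_A*n_B - n_A - n_B) / ((n_A+n_B)^2 * (n_A+n_B-1)) = 8232/2548 = 3.2308.
        SD[R] = 1.7974.
Step 4: Continuity-corrected z = (R + 0.5 - E[R]) / SD[R] = (7 + 0.5 - 8.0000) / 1.7974 = -0.2782.
Step 5: Two-sided p-value via normal approximation = 2*(1 - Phi(|z|)) = 0.780879.
Step 6: alpha = 0.05. fail to reject H0.

R = 7, z = -0.2782, p = 0.780879, fail to reject H0.


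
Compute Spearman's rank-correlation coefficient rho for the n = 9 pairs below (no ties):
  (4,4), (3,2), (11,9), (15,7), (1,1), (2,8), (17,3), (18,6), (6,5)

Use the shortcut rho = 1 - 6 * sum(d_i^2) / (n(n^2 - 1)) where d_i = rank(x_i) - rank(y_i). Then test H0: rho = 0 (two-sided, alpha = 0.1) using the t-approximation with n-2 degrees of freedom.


Step 1: Rank x and y separately (midranks; no ties here).
rank(x): 4->4, 3->3, 11->6, 15->7, 1->1, 2->2, 17->8, 18->9, 6->5
rank(y): 4->4, 2->2, 9->9, 7->7, 1->1, 8->8, 3->3, 6->6, 5->5
Step 2: d_i = R_x(i) - R_y(i); compute d_i^2.
  (4-4)^2=0, (3-2)^2=1, (6-9)^2=9, (7-7)^2=0, (1-1)^2=0, (2-8)^2=36, (8-3)^2=25, (9-6)^2=9, (5-5)^2=0
sum(d^2) = 80.
Step 3: rho = 1 - 6*80 / (9*(9^2 - 1)) = 1 - 480/720 = 0.333333.
Step 4: Under H0, t = rho * sqrt((n-2)/(1-rho^2)) = 0.9354 ~ t(7).
Step 5: Two-sided p-value from the t-distribution with 7 df = 0.380713.
Step 6: alpha = 0.1. fail to reject H0.

rho = 0.3333, p = 0.380713, fail to reject H0 at alpha = 0.1.


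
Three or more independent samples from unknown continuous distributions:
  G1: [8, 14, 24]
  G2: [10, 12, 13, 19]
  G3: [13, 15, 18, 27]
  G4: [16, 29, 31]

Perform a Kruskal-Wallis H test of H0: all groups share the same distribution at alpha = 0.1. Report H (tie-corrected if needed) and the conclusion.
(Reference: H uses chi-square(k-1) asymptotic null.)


Step 1: Combine all N = 14 observations and assign midranks.
sorted (value, group, rank): (8,G1,1), (10,G2,2), (12,G2,3), (13,G2,4.5), (13,G3,4.5), (14,G1,6), (15,G3,7), (16,G4,8), (18,G3,9), (19,G2,10), (24,G1,11), (27,G3,12), (29,G4,13), (31,G4,14)
Step 2: Sum ranks within each group.
R_1 = 18 (n_1 = 3)
R_2 = 19.5 (n_2 = 4)
R_3 = 32.5 (n_3 = 4)
R_4 = 35 (n_4 = 3)
Step 3: H = 12/(N(N+1)) * sum(R_i^2/n_i) - 3(N+1)
     = 12/(14*15) * (18^2/3 + 19.5^2/4 + 32.5^2/4 + 35^2/3) - 3*15
     = 0.057143 * 875.458 - 45
     = 5.026190.
Step 4: Ties present; correction factor C = 1 - 6/(14^3 - 14) = 0.997802. Corrected H = 5.026190 / 0.997802 = 5.037261.
Step 5: Under H0, H ~ chi^2(3); p-value = 0.169089.
Step 6: alpha = 0.1. fail to reject H0.

H = 5.0373, df = 3, p = 0.169089, fail to reject H0.


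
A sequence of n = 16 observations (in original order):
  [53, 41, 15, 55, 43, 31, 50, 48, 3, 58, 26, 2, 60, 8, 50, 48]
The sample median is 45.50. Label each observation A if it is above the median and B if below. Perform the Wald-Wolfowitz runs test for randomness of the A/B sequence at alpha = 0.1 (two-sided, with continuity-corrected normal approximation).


Step 1: Compute median = 45.50; label A = above, B = below.
Labels in order: ABBABBAABABBABAA  (n_A = 8, n_B = 8)
Step 2: Count runs R = 11.
Step 3: Under H0 (random ordering), E[R] = 2*n_A*n_B/(n_A+n_B) + 1 = 2*8*8/16 + 1 = 9.0000.
        Var[R] = 2*n_A*n_B*(2*n_A*n_B - n_A - n_B) / ((n_A+n_B)^2 * (n_A+n_B-1)) = 14336/3840 = 3.7333.
        SD[R] = 1.9322.
Step 4: Continuity-corrected z = (R - 0.5 - E[R]) / SD[R] = (11 - 0.5 - 9.0000) / 1.9322 = 0.7763.
Step 5: Two-sided p-value via normal approximation = 2*(1 - Phi(|z|)) = 0.437558.
Step 6: alpha = 0.1. fail to reject H0.

R = 11, z = 0.7763, p = 0.437558, fail to reject H0.


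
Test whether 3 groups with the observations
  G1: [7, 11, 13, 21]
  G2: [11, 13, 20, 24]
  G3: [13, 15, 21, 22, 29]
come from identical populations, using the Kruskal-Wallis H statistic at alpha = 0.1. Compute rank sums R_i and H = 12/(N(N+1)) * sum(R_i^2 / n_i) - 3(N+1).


Step 1: Combine all N = 13 observations and assign midranks.
sorted (value, group, rank): (7,G1,1), (11,G1,2.5), (11,G2,2.5), (13,G1,5), (13,G2,5), (13,G3,5), (15,G3,7), (20,G2,8), (21,G1,9.5), (21,G3,9.5), (22,G3,11), (24,G2,12), (29,G3,13)
Step 2: Sum ranks within each group.
R_1 = 18 (n_1 = 4)
R_2 = 27.5 (n_2 = 4)
R_3 = 45.5 (n_3 = 5)
Step 3: H = 12/(N(N+1)) * sum(R_i^2/n_i) - 3(N+1)
     = 12/(13*14) * (18^2/4 + 27.5^2/4 + 45.5^2/5) - 3*14
     = 0.065934 * 684.112 - 42
     = 3.106319.
Step 4: Ties present; correction factor C = 1 - 36/(13^3 - 13) = 0.983516. Corrected H = 3.106319 / 0.983516 = 3.158380.
Step 5: Under H0, H ~ chi^2(2); p-value = 0.206142.
Step 6: alpha = 0.1. fail to reject H0.

H = 3.1584, df = 2, p = 0.206142, fail to reject H0.


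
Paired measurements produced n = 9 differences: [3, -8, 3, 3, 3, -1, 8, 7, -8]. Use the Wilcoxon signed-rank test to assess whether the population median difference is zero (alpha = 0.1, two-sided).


Step 1: Drop any zero differences (none here) and take |d_i|.
|d| = [3, 8, 3, 3, 3, 1, 8, 7, 8]
Step 2: Midrank |d_i| (ties get averaged ranks).
ranks: |3|->3.5, |8|->8, |3|->3.5, |3|->3.5, |3|->3.5, |1|->1, |8|->8, |7|->6, |8|->8
Step 3: Attach original signs; sum ranks with positive sign and with negative sign.
W+ = 3.5 + 3.5 + 3.5 + 3.5 + 8 + 6 = 28
W- = 8 + 1 + 8 = 17
(Check: W+ + W- = 45 should equal n(n+1)/2 = 45.)
Step 4: Test statistic W = min(W+, W-) = 17.
Step 5: Ties in |d|, so use the tie-corrected normal approximation.
        E[W] = n(n+1)/4 = 9*10/4 = 22.5.
        Tie groups: |d|=3 (t=4), |d|=8 (t=3); sum(t^3 - t) = 84.
        Var[W] = n(n+1)(2n+1)/24 - sum(t^3-t)/48 = 1710/24 - 84/48 = 69.5.
        z = (W - E[W]) / sqrt(Var[W]) = (17 - 22.5) / 8.3367 = -0.6597.
        Two-sided p = 2*Phi(z) = 0.509423.
Step 6: alpha = 0.1. fail to reject H0.

W+ = 28, W- = 17, W = min = 17, p = 0.509423, fail to reject H0.
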